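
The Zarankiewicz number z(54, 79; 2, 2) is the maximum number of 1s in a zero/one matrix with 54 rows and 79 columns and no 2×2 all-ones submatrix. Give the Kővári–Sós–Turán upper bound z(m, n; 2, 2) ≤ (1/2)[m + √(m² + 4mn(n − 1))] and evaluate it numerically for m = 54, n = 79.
z(54, 79; 2, 2) ≤ (1/2)[54 + √(54² + 4·54·79·78)] = (1/2)[54 + √1333908] = 604.4747

Kővári–Sós–Turán: let r_1, ..., r_54 be the row sums and z = Σ r_i the total number of 1s. Each pair of columns can share at most one row with both entries 1 (else a 2×2 all-ones block appears), so Σ_i C(r_i, 2) ≤ C(79, 2) = 3081. By convexity Σ_i C(r_i, 2) ≥ 54·C(z/54, 2) = z(z − 54)/(2·54), giving z² − 54z − 54·79·78 ≤ 0 and hence z ≤ (1/2)[54 + √(2916 + 4·332748)] = (1/2)[54 + √1333908] ≈ (1/2)(54 + 1154.9493) = 604.4747.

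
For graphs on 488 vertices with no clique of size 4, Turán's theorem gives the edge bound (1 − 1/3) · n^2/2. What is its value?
Turán density bound = (2/3) · 488^2/2 = 238144/3 ≈ 79381.3333

Turán's theorem: ex(n, K_{r+1}) is achieved by the complete r-partite Turán graph T(n, r) with parts as balanced as possible, and is at most (1 − 1/r) · n^2/2. For r = 3, n = 488: the density bound is (2/3) · 238144/2 = 238144/3 ≈ 79381.3333. The integer-valued extremum is e(T(488, 3)) = 79381, which is strictly less than the density bound 238144/3 since 3 ∤ 488 (the parts of T(488, 3) cannot all be equal).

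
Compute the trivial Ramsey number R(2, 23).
R(2, 23) = 23

R(2, k) = k for all k ≥ 2: in a 2-colouring of K_k, either some edge is red (a red K_2) or all edges are blue (a blue K_k). And K_{22} coloured all-blue has no blue K_23, so R(2, 23) > 22. Hence R(2, 23) = 23.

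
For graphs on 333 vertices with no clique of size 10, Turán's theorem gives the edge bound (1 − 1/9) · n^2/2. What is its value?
Turán density bound = (8/9) · 333^2/2 = 49284

Turán's theorem: ex(n, K_{r+1}) is achieved by the complete r-partite Turán graph T(n, r) with parts as balanced as possible, and is at most (1 − 1/r) · n^2/2. For r = 9, n = 333: the density bound is (8/9) · 110889/2 = 49284. Since 9 ∣ 333, the Turán graph T(333, 9) has parts of equal size 37, and its edge count e(T(333, 9)) = 49284 attains the density bound exactly.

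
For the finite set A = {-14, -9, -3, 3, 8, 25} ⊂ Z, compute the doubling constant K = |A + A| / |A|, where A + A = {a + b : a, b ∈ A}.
K = |A + A| / |A| = 17/6

Enumerate A + A = {a + b : a, b ∈ A}. With |A| = 6, there are |A|^2 = 36 ordered sum pairs; collecting distinct values, A + A = {-28, -23, -18, -17, -12, -11, -6, -1, 0, 5, 6, 11, 16, 22, 28, 33, 50}, so |A + A| = 17. Thus K = 17/6. For comparison, the minimum possible |A + A| over all 6-element sets is 2·6 − 1 = 11 (so min K = 11/6), attained only by arithmetic progressions.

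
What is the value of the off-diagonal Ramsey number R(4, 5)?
R(4, 5) = 25

Lower bound: an explicit 2-colouring of K_{24} (typically a Paley-type or other structured construction) avoids a red K_4 and a blue K_5, showing R(4, 5) > 24.
Upper bound: the simple Erdős–Szekeres recurrence only gives R(4, 5) ≤ 32; the tight bound R(4, 5) ≤ 25 requires a sharper case analysis (or computer search) of 2-colourings of K_{25}.
Hence R(4, 5) = 25.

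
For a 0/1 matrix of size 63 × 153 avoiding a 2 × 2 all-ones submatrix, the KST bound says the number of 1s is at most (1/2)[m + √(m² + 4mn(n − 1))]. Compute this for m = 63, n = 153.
z(63, 153; 2, 2) ≤ (1/2)[63 + √(63² + 4·63·153·152)] = (1/2)[63 + √5864481] = 1242.3345

Kővári–Sós–Turán: let r_1, ..., r_63 be the row sums and z = Σ r_i the total number of 1s. Each pair of columns can share at most one row with both entries 1 (else a 2×2 all-ones block appears), so Σ_i C(r_i, 2) ≤ C(153, 2) = 11628. By convexity Σ_i C(r_i, 2) ≥ 63·C(z/63, 2) = z(z − 63)/(2·63), giving z² − 63z − 63·153·152 ≤ 0 and hence z ≤ (1/2)[63 + √(3969 + 4·1465128)] = (1/2)[63 + √5864481] ≈ (1/2)(63 + 2421.6691) = 1242.3345.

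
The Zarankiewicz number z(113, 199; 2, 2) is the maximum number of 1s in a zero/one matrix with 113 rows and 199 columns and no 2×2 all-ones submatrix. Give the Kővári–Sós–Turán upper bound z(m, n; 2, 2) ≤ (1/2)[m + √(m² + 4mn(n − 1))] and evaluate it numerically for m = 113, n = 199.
z(113, 199; 2, 2) ≤ (1/2)[113 + √(113² + 4·113·199·198)] = (1/2)[113 + √17822473] = 2167.3335

Kővári–Sós–Turán: let r_1, ..., r_113 be the row sums and z = Σ r_i the total number of 1s. Each pair of columns can share at most one row with both entries 1 (else a 2×2 all-ones block appears), so Σ_i C(r_i, 2) ≤ C(199, 2) = 19701. By convexity Σ_i C(r_i, 2) ≥ 113·C(z/113, 2) = z(z − 113)/(2·113), giving z² − 113z − 113·199·198 ≤ 0 and hence z ≤ (1/2)[113 + √(12769 + 4·4452426)] = (1/2)[113 + √17822473] ≈ (1/2)(113 + 4221.6671) = 2167.3335.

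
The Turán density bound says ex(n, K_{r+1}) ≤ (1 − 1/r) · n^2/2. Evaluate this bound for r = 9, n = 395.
Turán density bound = (8/9) · 395^2/2 = 624100/9 ≈ 69344.4444

Turán's theorem: ex(n, K_{r+1}) is achieved by the complete r-partite Turán graph T(n, r) with parts as balanced as possible, and is at most (1 − 1/r) · n^2/2. For r = 9, n = 395: the density bound is (8/9) · 156025/2 = 624100/9 ≈ 69344.4444. The integer-valued extremum is e(T(395, 9)) = 69344, which is strictly less than the density bound 624100/9 since 9 ∤ 395 (the parts of T(395, 9) cannot all be equal).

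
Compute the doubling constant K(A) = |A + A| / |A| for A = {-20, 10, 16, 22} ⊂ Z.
K = |A + A| / |A| = 9/4

Enumerate A + A = {a + b : a, b ∈ A}. With |A| = 4, there are |A|^2 = 16 ordered sum pairs; collecting distinct values, A + A = {-40, -10, -4, 2, 20, 26, 32, 38, 44}, so |A + A| = 9. Thus K = 9/4. For comparison, the minimum possible |A + A| over all 4-element sets is 2·4 − 1 = 7 (so min K = 7/4), attained only by arithmetic progressions.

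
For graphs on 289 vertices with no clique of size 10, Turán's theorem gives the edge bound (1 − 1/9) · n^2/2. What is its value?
Turán density bound = (8/9) · 289^2/2 = 334084/9 ≈ 37120.4444

Turán's theorem: ex(n, K_{r+1}) is achieved by the complete r-partite Turán graph T(n, r) with parts as balanced as possible, and is at most (1 − 1/r) · n^2/2. For r = 9, n = 289: the density bound is (8/9) · 83521/2 = 334084/9 ≈ 37120.4444. The integer-valued extremum is e(T(289, 9)) = 37120, which is strictly less than the density bound 334084/9 since 9 ∤ 289 (the parts of T(289, 9) cannot all be equal).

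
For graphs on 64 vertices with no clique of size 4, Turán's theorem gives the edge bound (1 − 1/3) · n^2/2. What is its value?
Turán density bound = (2/3) · 64^2/2 = 4096/3 ≈ 1365.3333

Turán's theorem: ex(n, K_{r+1}) is achieved by the complete r-partite Turán graph T(n, r) with parts as balanced as possible, and is at most (1 − 1/r) · n^2/2. For r = 3, n = 64: the density bound is (2/3) · 4096/2 = 4096/3 ≈ 1365.3333. The integer-valued extremum is e(T(64, 3)) = 1365, which is strictly less than the density bound 4096/3 since 3 ∤ 64 (the parts of T(64, 3) cannot all be equal).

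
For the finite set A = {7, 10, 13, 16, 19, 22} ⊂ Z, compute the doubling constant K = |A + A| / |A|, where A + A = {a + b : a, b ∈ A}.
K = |A + A| / |A| = 11/6

Enumerate A + A = {a + b : a, b ∈ A}. With |A| = 6, there are |A|^2 = 36 ordered sum pairs; collecting distinct values, A + A = {14, 17, 20, 23, 26, 29, 32, 35, 38, 41, 44}, so |A + A| = 11. Thus K = 11/6. Here |A + A| = 2|A| − 1 = 11, the minimum possible — so K = 11/6 is minimal, which holds iff A is an arithmetic progression.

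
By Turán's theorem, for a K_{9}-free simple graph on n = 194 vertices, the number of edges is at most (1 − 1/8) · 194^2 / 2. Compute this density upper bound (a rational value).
Turán density bound = (7/8) · 194^2/2 = 65863/4 ≈ 16465.75

Turán's theorem: ex(n, K_{r+1}) is achieved by the complete r-partite Turán graph T(n, r) with parts as balanced as possible, and is at most (1 − 1/r) · n^2/2. For r = 8, n = 194: the density bound is (7/8) · 37636/2 = 65863/4 ≈ 16465.75. The integer-valued extremum is e(T(194, 8)) = 16465, which is strictly less than the density bound 65863/4 since 8 ∤ 194 (the parts of T(194, 8) cannot all be equal).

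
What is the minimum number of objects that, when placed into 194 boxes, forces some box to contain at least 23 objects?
n = (23 − 1)·194 + 1 = 4269

By the generalised pigeonhole principle, to guarantee some box contains ≥ r objects we need more than (r − 1) · k objects total. Threshold: n = (r − 1) · k + 1. With r = 23 and k = 194: n = 22 · 194 + 1 = 4268 + 1 = 4269. For n = 4268 = 22 · 194, we can put exactly 22 objects in every box, avoiding 23 in any single one — so 4269 is tight.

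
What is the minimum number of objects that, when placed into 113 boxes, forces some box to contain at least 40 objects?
n = (40 − 1)·113 + 1 = 4408

By the generalised pigeonhole principle, to guarantee some box contains ≥ r objects we need more than (r − 1) · k objects total. Threshold: n = (r − 1) · k + 1. With r = 40 and k = 113: n = 39 · 113 + 1 = 4407 + 1 = 4408. For n = 4407 = 39 · 113, we can put exactly 39 objects in every box, avoiding 40 in any single one — so 4408 is tight.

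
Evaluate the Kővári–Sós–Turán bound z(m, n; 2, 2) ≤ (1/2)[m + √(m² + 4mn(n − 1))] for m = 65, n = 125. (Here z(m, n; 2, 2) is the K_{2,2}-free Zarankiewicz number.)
z(65, 125; 2, 2) ≤ (1/2)[65 + √(65² + 4·65·125·124)] = (1/2)[65 + √4034225] = 1036.769

Kővári–Sós–Turán: let r_1, ..., r_65 be the row sums and z = Σ r_i the total number of 1s. Each pair of columns can share at most one row with both entries 1 (else a 2×2 all-ones block appears), so Σ_i C(r_i, 2) ≤ C(125, 2) = 7750. By convexity Σ_i C(r_i, 2) ≥ 65·C(z/65, 2) = z(z − 65)/(2·65), giving z² − 65z − 65·125·124 ≤ 0 and hence z ≤ (1/2)[65 + √(4225 + 4·1007500)] = (1/2)[65 + √4034225] ≈ (1/2)(65 + 2008.538) = 1036.769.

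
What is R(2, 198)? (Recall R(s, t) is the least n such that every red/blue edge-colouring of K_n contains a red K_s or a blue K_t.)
R(2, 198) = 198

R(2, k) = k for all k ≥ 2: in a 2-colouring of K_k, either some edge is red (a red K_2) or all edges are blue (a blue K_k). And K_{197} coloured all-blue has no blue K_198, so R(2, 198) > 197. Hence R(2, 198) = 198.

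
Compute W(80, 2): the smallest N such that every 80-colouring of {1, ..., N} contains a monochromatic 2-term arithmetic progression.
W(80, 2) = 80 + 1 = 81

A 2-term AP is any pair of integers, so a monochromatic 2-AP exists iff some colour is used at least twice. With 80 colours, the colouring i ↦ i on {1, ..., 80} uses each colour once, avoiding any monochromatic pair, so W(80, 2) > 80. For {1, ..., 81}, pigeonhole forces two integers of the same colour, which form a monochromatic 2-AP. Hence W(80, 2) = 81.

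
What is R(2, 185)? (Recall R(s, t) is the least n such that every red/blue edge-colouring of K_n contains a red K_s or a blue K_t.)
R(2, 185) = 185

R(2, k) = k for all k ≥ 2: in a 2-colouring of K_k, either some edge is red (a red K_2) or all edges are blue (a blue K_k). And K_{184} coloured all-blue has no blue K_185, so R(2, 185) > 184. Hence R(2, 185) = 185.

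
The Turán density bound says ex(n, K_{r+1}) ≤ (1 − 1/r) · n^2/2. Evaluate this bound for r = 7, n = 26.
Turán density bound = (6/7) · 26^2/2 = 2028/7 ≈ 289.7143

Turán's theorem: ex(n, K_{r+1}) is achieved by the complete r-partite Turán graph T(n, r) with parts as balanced as possible, and is at most (1 − 1/r) · n^2/2. For r = 7, n = 26: the density bound is (6/7) · 676/2 = 2028/7 ≈ 289.7143. The integer-valued extremum is e(T(26, 7)) = 289, which is strictly less than the density bound 2028/7 since 7 ∤ 26 (the parts of T(26, 7) cannot all be equal).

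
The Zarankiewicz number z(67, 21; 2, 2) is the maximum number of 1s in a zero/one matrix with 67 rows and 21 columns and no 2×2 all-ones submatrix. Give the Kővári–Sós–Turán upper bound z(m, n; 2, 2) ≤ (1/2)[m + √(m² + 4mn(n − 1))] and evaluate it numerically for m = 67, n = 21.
z(67, 21; 2, 2) ≤ (1/2)[67 + √(67² + 4·67·21·20)] = (1/2)[67 + √117049] = 204.5621

Kővári–Sós–Turán: let r_1, ..., r_67 be the row sums and z = Σ r_i the total number of 1s. Each pair of columns can share at most one row with both entries 1 (else a 2×2 all-ones block appears), so Σ_i C(r_i, 2) ≤ C(21, 2) = 210. By convexity Σ_i C(r_i, 2) ≥ 67·C(z/67, 2) = z(z − 67)/(2·67), giving z² − 67z − 67·21·20 ≤ 0 and hence z ≤ (1/2)[67 + √(4489 + 4·28140)] = (1/2)[67 + √117049] ≈ (1/2)(67 + 342.1242) = 204.5621.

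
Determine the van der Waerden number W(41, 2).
W(41, 2) = 41 + 1 = 42

A 2-term AP is any pair of integers, so a monochromatic 2-AP exists iff some colour is used at least twice. With 41 colours, the colouring i ↦ i on {1, ..., 41} uses each colour once, avoiding any monochromatic pair, so W(41, 2) > 41. For {1, ..., 42}, pigeonhole forces two integers of the same colour, which form a monochromatic 2-AP. Hence W(41, 2) = 42.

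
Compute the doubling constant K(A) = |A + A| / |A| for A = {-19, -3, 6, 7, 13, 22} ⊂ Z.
K = |A + A| / |A| = 18/6 = 3

Enumerate A + A = {a + b : a, b ∈ A}. With |A| = 6, there are |A|^2 = 36 ordered sum pairs; collecting distinct values, A + A = {-38, -22, -13, -12, -6, 3, 4, 10, 12, 13, 14, 19, 20, 26, 28, 29, 35, 44}, so |A + A| = 18. Thus K = 18/6 = 3. For comparison, the minimum possible |A + A| over all 6-element sets is 2·6 − 1 = 11 (so min K = 11/6), attained only by arithmetic progressions.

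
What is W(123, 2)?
W(123, 2) = 123 + 1 = 124

A 2-term AP is any pair of integers, so a monochromatic 2-AP exists iff some colour is used at least twice. With 123 colours, the colouring i ↦ i on {1, ..., 123} uses each colour once, avoiding any monochromatic pair, so W(123, 2) > 123. For {1, ..., 124}, pigeonhole forces two integers of the same colour, which form a monochromatic 2-AP. Hence W(123, 2) = 124.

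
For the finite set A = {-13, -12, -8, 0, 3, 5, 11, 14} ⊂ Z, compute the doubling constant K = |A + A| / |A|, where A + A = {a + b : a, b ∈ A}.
K = |A + A| / |A| = 32/8 = 4

Enumerate A + A = {a + b : a, b ∈ A}. With |A| = 8, there are |A|^2 = 64 ordered sum pairs; collecting distinct values, A + A = {-26, -25, -24, -21, -20, -16, -13, -12, -10, -9, -8, -7, -5, -3, -2, -1, 0, 1, 2, 3, 5, 6, 8, 10, 11, 14, 16, 17, 19, 22, 25, 28}, so |A + A| = 32. Thus K = 32/8 = 4. For comparison, the minimum possible |A + A| over all 8-element sets is 2·8 − 1 = 15 (so min K = 15/8), attained only by arithmetic progressions.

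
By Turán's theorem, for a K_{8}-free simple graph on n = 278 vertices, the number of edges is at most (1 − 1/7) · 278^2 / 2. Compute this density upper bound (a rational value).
Turán density bound = (6/7) · 278^2/2 = 231852/7 ≈ 33121.7143

Turán's theorem: ex(n, K_{r+1}) is achieved by the complete r-partite Turán graph T(n, r) with parts as balanced as possible, and is at most (1 − 1/r) · n^2/2. For r = 7, n = 278: the density bound is (6/7) · 77284/2 = 231852/7 ≈ 33121.7143. The integer-valued extremum is e(T(278, 7)) = 33121, which is strictly less than the density bound 231852/7 since 7 ∤ 278 (the parts of T(278, 7) cannot all be equal).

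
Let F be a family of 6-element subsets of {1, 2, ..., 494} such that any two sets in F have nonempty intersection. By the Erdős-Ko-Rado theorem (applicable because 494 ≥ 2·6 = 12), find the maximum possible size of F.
max |F| = C(493, 5) = 237802933263

The Erdős-Ko-Rado theorem states: for n ≥ 2k, an intersecting family of k-subsets of an n-element set has size at most C(n − 1, k − 1), with equality for 'star' families {A ⊆ [n] : |A| = k, i ∈ A} (fix an element i). For n = 494, k = 6: C(493, 5) = 237802933263.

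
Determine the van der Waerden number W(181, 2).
W(181, 2) = 181 + 1 = 182

A 2-term AP is any pair of integers, so a monochromatic 2-AP exists iff some colour is used at least twice. With 181 colours, the colouring i ↦ i on {1, ..., 181} uses each colour once, avoiding any monochromatic pair, so W(181, 2) > 181. For {1, ..., 182}, pigeonhole forces two integers of the same colour, which form a monochromatic 2-AP. Hence W(181, 2) = 182.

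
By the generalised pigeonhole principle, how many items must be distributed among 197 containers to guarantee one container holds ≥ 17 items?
n = (17 − 1)·197 + 1 = 3153

By the generalised pigeonhole principle, to guarantee some box contains ≥ r objects we need more than (r − 1) · k objects total. Threshold: n = (r − 1) · k + 1. With r = 17 and k = 197: n = 16 · 197 + 1 = 3152 + 1 = 3153. For n = 3152 = 16 · 197, we can put exactly 16 objects in every box, avoiding 17 in any single one — so 3153 is tight.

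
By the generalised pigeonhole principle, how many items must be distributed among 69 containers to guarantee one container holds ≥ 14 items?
n = (14 − 1)·69 + 1 = 898

By the generalised pigeonhole principle, to guarantee some box contains ≥ r objects we need more than (r − 1) · k objects total. Threshold: n = (r − 1) · k + 1. With r = 14 and k = 69: n = 13 · 69 + 1 = 897 + 1 = 898. For n = 897 = 13 · 69, we can put exactly 13 objects in every box, avoiding 14 in any single one — so 898 is tight.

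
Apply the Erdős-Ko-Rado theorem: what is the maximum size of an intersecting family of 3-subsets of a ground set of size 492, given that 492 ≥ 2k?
max |F| = C(491, 2) = 120295

The Erdős-Ko-Rado theorem states: for n ≥ 2k, an intersecting family of k-subsets of an n-element set has size at most C(n − 1, k − 1), with equality for 'star' families {A ⊆ [n] : |A| = k, i ∈ A} (fix an element i). For n = 492, k = 3: C(491, 2) = 120295.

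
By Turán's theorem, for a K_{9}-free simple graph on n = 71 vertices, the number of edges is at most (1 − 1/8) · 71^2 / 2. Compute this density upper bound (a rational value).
Turán density bound = (7/8) · 71^2/2 = 35287/16 ≈ 2205.4375

Turán's theorem: ex(n, K_{r+1}) is achieved by the complete r-partite Turán graph T(n, r) with parts as balanced as possible, and is at most (1 − 1/r) · n^2/2. For r = 8, n = 71: the density bound is (7/8) · 5041/2 = 35287/16 ≈ 2205.4375. The integer-valued extremum is e(T(71, 8)) = 2205, which is strictly less than the density bound 35287/16 since 8 ∤ 71 (the parts of T(71, 8) cannot all be equal).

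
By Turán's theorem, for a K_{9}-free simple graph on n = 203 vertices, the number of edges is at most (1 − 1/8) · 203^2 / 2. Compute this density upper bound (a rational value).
Turán density bound = (7/8) · 203^2/2 = 288463/16 ≈ 18028.9375

Turán's theorem: ex(n, K_{r+1}) is achieved by the complete r-partite Turán graph T(n, r) with parts as balanced as possible, and is at most (1 − 1/r) · n^2/2. For r = 8, n = 203: the density bound is (7/8) · 41209/2 = 288463/16 ≈ 18028.9375. The integer-valued extremum is e(T(203, 8)) = 18028, which is strictly less than the density bound 288463/16 since 8 ∤ 203 (the parts of T(203, 8) cannot all be equal).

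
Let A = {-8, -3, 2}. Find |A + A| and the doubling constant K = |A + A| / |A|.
K = |A + A| / |A| = 5/3

Enumerate A + A = {a + b : a, b ∈ A}. With |A| = 3, there are |A|^2 = 9 ordered sum pairs; collecting distinct values, A + A = {-16, -11, -6, -1, 4}, so |A + A| = 5. Thus K = 5/3. Here |A + A| = 2|A| − 1 = 5, the minimum possible — so K = 5/3 is minimal, which holds iff A is an arithmetic progression.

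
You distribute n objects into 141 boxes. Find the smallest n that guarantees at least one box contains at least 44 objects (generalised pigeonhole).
n = (44 − 1)·141 + 1 = 6064

By the generalised pigeonhole principle, to guarantee some box contains ≥ r objects we need more than (r − 1) · k objects total. Threshold: n = (r − 1) · k + 1. With r = 44 and k = 141: n = 43 · 141 + 1 = 6063 + 1 = 6064. For n = 6063 = 43 · 141, we can put exactly 43 objects in every box, avoiding 44 in any single one — so 6064 is tight.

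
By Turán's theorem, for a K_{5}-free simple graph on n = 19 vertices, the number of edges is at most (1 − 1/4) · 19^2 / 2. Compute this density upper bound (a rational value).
Turán density bound = (3/4) · 19^2/2 = 1083/8 ≈ 135.375

Turán's theorem: ex(n, K_{r+1}) is achieved by the complete r-partite Turán graph T(n, r) with parts as balanced as possible, and is at most (1 − 1/r) · n^2/2. For r = 4, n = 19: the density bound is (3/4) · 361/2 = 1083/8 ≈ 135.375. The integer-valued extremum is e(T(19, 4)) = 135, which is strictly less than the density bound 1083/8 since 4 ∤ 19 (the parts of T(19, 4) cannot all be equal).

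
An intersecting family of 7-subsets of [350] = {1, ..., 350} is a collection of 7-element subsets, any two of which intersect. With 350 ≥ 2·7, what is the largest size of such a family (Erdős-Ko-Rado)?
max |F| = C(349, 6) = 2403561758956

The Erdős-Ko-Rado theorem states: for n ≥ 2k, an intersecting family of k-subsets of an n-element set has size at most C(n − 1, k − 1), with equality for 'star' families {A ⊆ [n] : |A| = k, i ∈ A} (fix an element i). For n = 350, k = 7: C(349, 6) = 2403561758956.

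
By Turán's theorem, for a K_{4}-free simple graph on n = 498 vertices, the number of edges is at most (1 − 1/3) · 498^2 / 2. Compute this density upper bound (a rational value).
Turán density bound = (2/3) · 498^2/2 = 82668

Turán's theorem: ex(n, K_{r+1}) is achieved by the complete r-partite Turán graph T(n, r) with parts as balanced as possible, and is at most (1 − 1/r) · n^2/2. For r = 3, n = 498: the density bound is (2/3) · 248004/2 = 82668. Since 3 ∣ 498, the Turán graph T(498, 3) has parts of equal size 166, and its edge count e(T(498, 3)) = 82668 attains the density bound exactly.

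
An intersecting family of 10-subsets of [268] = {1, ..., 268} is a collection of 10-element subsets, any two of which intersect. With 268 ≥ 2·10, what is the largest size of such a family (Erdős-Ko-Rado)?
max |F| = C(267, 9) = 16582512186174935

Erdős-Ko-Rado (1961): when n ≥ 2k, max |F| = C(n−1, k−1). The bound is attained by the star {A : i ∈ A} for any fixed i ∈ [n]. Here C(268−1, 10−1) = C(267, 9) = 16582512186174935.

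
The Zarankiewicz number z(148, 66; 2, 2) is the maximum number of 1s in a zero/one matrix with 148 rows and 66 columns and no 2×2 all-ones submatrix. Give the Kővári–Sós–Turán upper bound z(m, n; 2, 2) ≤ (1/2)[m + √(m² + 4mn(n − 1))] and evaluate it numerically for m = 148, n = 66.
z(148, 66; 2, 2) ≤ (1/2)[148 + √(148² + 4·148·66·65)] = (1/2)[148 + √2561584] = 874.2475

Kővári–Sós–Turán: let r_1, ..., r_148 be the row sums and z = Σ r_i the total number of 1s. Each pair of columns can share at most one row with both entries 1 (else a 2×2 all-ones block appears), so Σ_i C(r_i, 2) ≤ C(66, 2) = 2145. By convexity Σ_i C(r_i, 2) ≥ 148·C(z/148, 2) = z(z − 148)/(2·148), giving z² − 148z − 148·66·65 ≤ 0 and hence z ≤ (1/2)[148 + √(21904 + 4·634920)] = (1/2)[148 + √2561584] ≈ (1/2)(148 + 1600.4949) = 874.2475.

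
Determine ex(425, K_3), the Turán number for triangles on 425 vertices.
ex(425, K_3) = ⌊425^2/4⌋ = 45156

Mantel (1907): a triangle-free graph on n vertices has at most ⌊n^2/4⌋ edges, with equality for the complete bipartite graph K_{⌊n/2⌋, ⌈n/2⌉}. For n = 425: ⌊425^2/4⌋ = ⌊180625/4⌋ = 45156. The extremal graph is K_{212, 213}, which has 212·213 = 45156 edges.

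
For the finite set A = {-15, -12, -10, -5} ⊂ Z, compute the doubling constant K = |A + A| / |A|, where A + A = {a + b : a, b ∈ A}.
K = |A + A| / |A| = 9/4

Enumerate A + A = {a + b : a, b ∈ A}. With |A| = 4, there are |A|^2 = 16 ordered sum pairs; collecting distinct values, A + A = {-30, -27, -25, -24, -22, -20, -17, -15, -10}, so |A + A| = 9. Thus K = 9/4. For comparison, the minimum possible |A + A| over all 4-element sets is 2·4 − 1 = 7 (so min K = 7/4), attained only by arithmetic progressions.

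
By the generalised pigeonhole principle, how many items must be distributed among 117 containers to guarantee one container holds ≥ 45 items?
n = (45 − 1)·117 + 1 = 5149

By the generalised pigeonhole principle, to guarantee some box contains ≥ r objects we need more than (r − 1) · k objects total. Threshold: n = (r − 1) · k + 1. With r = 45 and k = 117: n = 44 · 117 + 1 = 5148 + 1 = 5149. For n = 5148 = 44 · 117, we can put exactly 44 objects in every box, avoiding 45 in any single one — so 5149 is tight.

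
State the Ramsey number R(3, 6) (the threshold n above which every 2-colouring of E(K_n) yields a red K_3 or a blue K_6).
R(3, 6) = 18

Lower bound: an explicit 2-colouring of K_{17} (typically a Paley-type or other structured construction) avoids a red K_3 and a blue K_6, showing R(3, 6) > 17.
Upper bound: the simple Erdős–Szekeres recurrence only gives R(3, 6) ≤ 20; the tight bound R(3, 6) ≤ 18 requires a sharper case analysis (or computer search) of 2-colourings of K_{18}.
Hence R(3, 6) = 18.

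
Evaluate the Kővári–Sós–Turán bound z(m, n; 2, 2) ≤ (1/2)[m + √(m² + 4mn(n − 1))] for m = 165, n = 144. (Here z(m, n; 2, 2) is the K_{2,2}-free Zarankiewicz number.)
z(165, 144; 2, 2) ≤ (1/2)[165 + √(165² + 4·165·144·143)] = (1/2)[165 + √13617945] = 1927.625

Kővári–Sós–Turán: let r_1, ..., r_165 be the row sums and z = Σ r_i the total number of 1s. Each pair of columns can share at most one row with both entries 1 (else a 2×2 all-ones block appears), so Σ_i C(r_i, 2) ≤ C(144, 2) = 10296. By convexity Σ_i C(r_i, 2) ≥ 165·C(z/165, 2) = z(z − 165)/(2·165), giving z² − 165z − 165·144·143 ≤ 0 and hence z ≤ (1/2)[165 + √(27225 + 4·3397680)] = (1/2)[165 + √13617945] ≈ (1/2)(165 + 3690.25) = 1927.625.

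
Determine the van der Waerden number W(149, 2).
W(149, 2) = 149 + 1 = 150

A 2-term AP is any pair of integers, so a monochromatic 2-AP exists iff some colour is used at least twice. With 149 colours, the colouring i ↦ i on {1, ..., 149} uses each colour once, avoiding any monochromatic pair, so W(149, 2) > 149. For {1, ..., 150}, pigeonhole forces two integers of the same colour, which form a monochromatic 2-AP. Hence W(149, 2) = 150.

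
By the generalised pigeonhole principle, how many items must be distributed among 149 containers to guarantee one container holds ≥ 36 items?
n = (36 − 1)·149 + 1 = 5216

By the generalised pigeonhole principle, to guarantee some box contains ≥ r objects we need more than (r − 1) · k objects total. Threshold: n = (r − 1) · k + 1. With r = 36 and k = 149: n = 35 · 149 + 1 = 5215 + 1 = 5216. For n = 5215 = 35 · 149, we can put exactly 35 objects in every box, avoiding 36 in any single one — so 5216 is tight.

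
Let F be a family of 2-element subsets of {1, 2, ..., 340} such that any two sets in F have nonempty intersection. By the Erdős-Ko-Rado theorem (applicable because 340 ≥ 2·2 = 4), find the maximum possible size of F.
max |F| = C(339, 1) = 339

Erdős-Ko-Rado (1961): when n ≥ 2k, max |F| = C(n−1, k−1). The bound is attained by the star {A : i ∈ A} for any fixed i ∈ [n]. Here C(340−1, 2−1) = C(339, 1) = 339.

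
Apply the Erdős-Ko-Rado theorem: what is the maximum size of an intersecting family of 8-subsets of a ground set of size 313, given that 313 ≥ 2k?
max |F| = C(312, 7) = 53359916132952

Erdős-Ko-Rado (1961): when n ≥ 2k, max |F| = C(n−1, k−1). The bound is attained by the star {A : i ∈ A} for any fixed i ∈ [n]. Here C(313−1, 8−1) = C(312, 7) = 53359916132952.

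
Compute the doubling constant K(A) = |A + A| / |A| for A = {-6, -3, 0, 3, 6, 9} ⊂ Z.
K = |A + A| / |A| = 11/6

Enumerate A + A = {a + b : a, b ∈ A}. With |A| = 6, there are |A|^2 = 36 ordered sum pairs; collecting distinct values, A + A = {-12, -9, -6, -3, 0, 3, 6, 9, 12, 15, 18}, so |A + A| = 11. Thus K = 11/6. Here |A + A| = 2|A| − 1 = 11, the minimum possible — so K = 11/6 is minimal, which holds iff A is an arithmetic progression.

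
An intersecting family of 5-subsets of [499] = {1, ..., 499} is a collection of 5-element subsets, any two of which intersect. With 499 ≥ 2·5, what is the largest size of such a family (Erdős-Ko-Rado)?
max |F| = C(498, 4) = 2531986380

Erdős-Ko-Rado (1961): when n ≥ 2k, max |F| = C(n−1, k−1). The bound is attained by the star {A : i ∈ A} for any fixed i ∈ [n]. Here C(499−1, 5−1) = C(498, 4) = 2531986380.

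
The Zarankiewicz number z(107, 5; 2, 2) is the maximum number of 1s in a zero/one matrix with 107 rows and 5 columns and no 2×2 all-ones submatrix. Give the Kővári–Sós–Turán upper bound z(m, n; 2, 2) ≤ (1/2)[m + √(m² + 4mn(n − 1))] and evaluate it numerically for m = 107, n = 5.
z(107, 5; 2, 2) ≤ (1/2)[107 + √(107² + 4·107·5·4)] = (1/2)[107 + √20009] = 124.2266

Kővári–Sós–Turán: let r_1, ..., r_107 be the row sums and z = Σ r_i the total number of 1s. Each pair of columns can share at most one row with both entries 1 (else a 2×2 all-ones block appears), so Σ_i C(r_i, 2) ≤ C(5, 2) = 10. By convexity Σ_i C(r_i, 2) ≥ 107·C(z/107, 2) = z(z − 107)/(2·107), giving z² − 107z − 107·5·4 ≤ 0 and hence z ≤ (1/2)[107 + √(11449 + 4·2140)] = (1/2)[107 + √20009] ≈ (1/2)(107 + 141.4532) = 124.2266.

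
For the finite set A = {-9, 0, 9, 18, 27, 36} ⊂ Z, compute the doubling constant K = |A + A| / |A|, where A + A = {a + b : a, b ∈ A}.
K = |A + A| / |A| = 11/6

Enumerate A + A = {a + b : a, b ∈ A}. With |A| = 6, there are |A|^2 = 36 ordered sum pairs; collecting distinct values, A + A = {-18, -9, 0, 9, 18, 27, 36, 45, 54, 63, 72}, so |A + A| = 11. Thus K = 11/6. Here |A + A| = 2|A| − 1 = 11, the minimum possible — so K = 11/6 is minimal, which holds iff A is an arithmetic progression.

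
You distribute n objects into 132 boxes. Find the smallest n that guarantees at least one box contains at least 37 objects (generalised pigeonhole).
n = (37 − 1)·132 + 1 = 4753

By the generalised pigeonhole principle, to guarantee some box contains ≥ r objects we need more than (r − 1) · k objects total. Threshold: n = (r − 1) · k + 1. With r = 37 and k = 132: n = 36 · 132 + 1 = 4752 + 1 = 4753. For n = 4752 = 36 · 132, we can put exactly 36 objects in every box, avoiding 37 in any single one — so 4753 is tight.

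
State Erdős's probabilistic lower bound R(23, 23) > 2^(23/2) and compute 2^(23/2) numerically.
2^(23/2) = 2896.3094; so R(23, 23) > 2896.3094

Colour each edge of K_n uniformly at random with red/blue. The expected number of monochromatic K_23 is C(n, 23) · 2 · 2^(−C(23,2)). If C(n, 23) · 2^(1 − C(23,2)) < 1, then with positive probability no monochromatic K_23 exists, so R(23, 23) > n. The standard estimate C(n, 23) ≤ n^23/23! shows this inequality holds whenever n ≤ 2^(23/2) (since 23! · 2^(C(23,2) − 1) > 2^(23^2/2) ≥ n^23). Hence R(23, 23) > 2^(23/2) = 2896.3094.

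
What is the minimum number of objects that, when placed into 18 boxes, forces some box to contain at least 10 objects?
n = (10 − 1)·18 + 1 = 163

By the generalised pigeonhole principle, to guarantee some box contains ≥ r objects we need more than (r − 1) · k objects total. Threshold: n = (r − 1) · k + 1. With r = 10 and k = 18: n = 9 · 18 + 1 = 162 + 1 = 163. For n = 162 = 9 · 18, we can put exactly 9 objects in every box, avoiding 10 in any single one — so 163 is tight.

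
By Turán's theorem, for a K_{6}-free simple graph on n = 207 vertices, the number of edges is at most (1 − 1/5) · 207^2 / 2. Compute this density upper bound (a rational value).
Turán density bound = (4/5) · 207^2/2 = 85698/5 ≈ 17139.6

Turán's theorem: ex(n, K_{r+1}) is achieved by the complete r-partite Turán graph T(n, r) with parts as balanced as possible, and is at most (1 − 1/r) · n^2/2. For r = 5, n = 207: the density bound is (4/5) · 42849/2 = 85698/5 ≈ 17139.6. The integer-valued extremum is e(T(207, 5)) = 17139, which is strictly less than the density bound 85698/5 since 5 ∤ 207 (the parts of T(207, 5) cannot all be equal).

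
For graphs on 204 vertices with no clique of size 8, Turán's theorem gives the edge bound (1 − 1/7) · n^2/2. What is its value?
Turán density bound = (6/7) · 204^2/2 = 124848/7 ≈ 17835.4286

Turán's theorem: ex(n, K_{r+1}) is achieved by the complete r-partite Turán graph T(n, r) with parts as balanced as possible, and is at most (1 − 1/r) · n^2/2. For r = 7, n = 204: the density bound is (6/7) · 41616/2 = 124848/7 ≈ 17835.4286. The integer-valued extremum is e(T(204, 7)) = 17835, which is strictly less than the density bound 124848/7 since 7 ∤ 204 (the parts of T(204, 7) cannot all be equal).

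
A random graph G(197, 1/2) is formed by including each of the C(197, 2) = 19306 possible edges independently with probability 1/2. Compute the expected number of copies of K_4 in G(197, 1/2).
E[# K_4] = C(197, 4) · (1/2)^C(4, 2) = 60862165 / 2^6 = 950971.328125

For each 4-subset S of vertices (there are C(197, 4) = 60862165 such S), let X_S = 1 if S induces a K_4 (all C(4, 2) = 6 edges present). Then P(X_S = 1) = (1/2)^6 = 1/64. By linearity of expectation, E[# K_4] = C(197, 4) · (1/2)^6 = 60862165 / 64 = 950971.328125.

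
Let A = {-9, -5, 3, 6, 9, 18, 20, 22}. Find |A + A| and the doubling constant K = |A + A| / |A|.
K = |A + A| / |A| = 31/8

Enumerate A + A = {a + b : a, b ∈ A}. With |A| = 8, there are |A|^2 = 64 ordered sum pairs; collecting distinct values, A + A = {-18, -14, -10, -6, -3, -2, 0, 1, 4, 6, 9, 11, 12, 13, 15, 17, 18, 21, 23, 24, 25, 26, 27, 28, 29, 31, 36, 38, 40, 42, 44}, so |A + A| = 31. Thus K = 31/8. For comparison, the minimum possible |A + A| over all 8-element sets is 2·8 − 1 = 15 (so min K = 15/8), attained only by arithmetic progressions.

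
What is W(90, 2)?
W(90, 2) = 90 + 1 = 91

A 2-term AP is any pair of integers, so a monochromatic 2-AP exists iff some colour is used at least twice. With 90 colours, the colouring i ↦ i on {1, ..., 90} uses each colour once, avoiding any monochromatic pair, so W(90, 2) > 90. For {1, ..., 91}, pigeonhole forces two integers of the same colour, which form a monochromatic 2-AP. Hence W(90, 2) = 91.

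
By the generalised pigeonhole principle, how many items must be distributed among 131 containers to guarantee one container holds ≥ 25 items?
n = (25 − 1)·131 + 1 = 3145

By the generalised pigeonhole principle, to guarantee some box contains ≥ r objects we need more than (r − 1) · k objects total. Threshold: n = (r − 1) · k + 1. With r = 25 and k = 131: n = 24 · 131 + 1 = 3144 + 1 = 3145. For n = 3144 = 24 · 131, we can put exactly 24 objects in every box, avoiding 25 in any single one — so 3145 is tight.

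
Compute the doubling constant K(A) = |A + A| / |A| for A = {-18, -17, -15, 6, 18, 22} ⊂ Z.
K = |A + A| / |A| = 21/6 = 7/2

Enumerate A + A = {a + b : a, b ∈ A}. With |A| = 6, there are |A|^2 = 36 ordered sum pairs; collecting distinct values, A + A = {-36, -35, -34, -33, -32, -30, -12, -11, -9, 0, 1, 3, 4, 5, 7, 12, 24, 28, 36, 40, 44}, so |A + A| = 21. Thus K = 21/6 = 7/2. For comparison, the minimum possible |A + A| over all 6-element sets is 2·6 − 1 = 11 (so min K = 11/6), attained only by arithmetic progressions.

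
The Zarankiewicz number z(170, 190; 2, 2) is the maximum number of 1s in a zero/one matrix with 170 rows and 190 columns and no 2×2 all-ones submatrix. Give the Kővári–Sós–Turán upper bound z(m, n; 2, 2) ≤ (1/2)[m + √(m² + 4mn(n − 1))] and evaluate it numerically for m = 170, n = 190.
z(170, 190; 2, 2) ≤ (1/2)[170 + √(170² + 4·170·190·189)] = (1/2)[170 + √24447700] = 2557.2308

Kővári–Sós–Turán: let r_1, ..., r_170 be the row sums and z = Σ r_i the total number of 1s. Each pair of columns can share at most one row with both entries 1 (else a 2×2 all-ones block appears), so Σ_i C(r_i, 2) ≤ C(190, 2) = 17955. By convexity Σ_i C(r_i, 2) ≥ 170·C(z/170, 2) = z(z − 170)/(2·170), giving z² − 170z − 170·190·189 ≤ 0 and hence z ≤ (1/2)[170 + √(28900 + 4·6104700)] = (1/2)[170 + √24447700] ≈ (1/2)(170 + 4944.4615) = 2557.2308.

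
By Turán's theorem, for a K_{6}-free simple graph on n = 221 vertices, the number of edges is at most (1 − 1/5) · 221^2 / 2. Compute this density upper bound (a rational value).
Turán density bound = (4/5) · 221^2/2 = 97682/5 ≈ 19536.4

Turán's theorem: ex(n, K_{r+1}) is achieved by the complete r-partite Turán graph T(n, r) with parts as balanced as possible, and is at most (1 − 1/r) · n^2/2. For r = 5, n = 221: the density bound is (4/5) · 48841/2 = 97682/5 ≈ 19536.4. The integer-valued extremum is e(T(221, 5)) = 19536, which is strictly less than the density bound 97682/5 since 5 ∤ 221 (the parts of T(221, 5) cannot all be equal).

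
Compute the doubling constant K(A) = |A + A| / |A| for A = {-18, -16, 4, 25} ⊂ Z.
K = |A + A| / |A| = 10/4 = 5/2

Enumerate A + A = {a + b : a, b ∈ A}. With |A| = 4, there are |A|^2 = 16 ordered sum pairs; collecting distinct values, A + A = {-36, -34, -32, -14, -12, 7, 8, 9, 29, 50}, so |A + A| = 10. Thus K = 10/4 = 5/2. For comparison, the minimum possible |A + A| over all 4-element sets is 2·4 − 1 = 7 (so min K = 7/4), attained only by arithmetic progressions.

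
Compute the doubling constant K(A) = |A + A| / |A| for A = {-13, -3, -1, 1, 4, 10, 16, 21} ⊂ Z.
K = |A + A| / |A| = 31/8

Enumerate A + A = {a + b : a, b ∈ A}. With |A| = 8, there are |A|^2 = 64 ordered sum pairs; collecting distinct values, A + A = {-26, -16, -14, -12, -9, -6, -4, -3, -2, 0, 1, 2, 3, 5, 7, 8, 9, 11, 13, 14, 15, 17, 18, 20, 22, 25, 26, 31, 32, 37, 42}, so |A + A| = 31. Thus K = 31/8. For comparison, the minimum possible |A + A| over all 8-element sets is 2·8 − 1 = 15 (so min K = 15/8), attained only by arithmetic progressions.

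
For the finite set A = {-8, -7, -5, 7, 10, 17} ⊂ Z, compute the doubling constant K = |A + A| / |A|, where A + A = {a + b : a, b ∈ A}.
K = |A + A| / |A| = 20/6 = 10/3

Enumerate A + A = {a + b : a, b ∈ A}. With |A| = 6, there are |A|^2 = 36 ordered sum pairs; collecting distinct values, A + A = {-16, -15, -14, -13, -12, -10, -1, 0, 2, 3, 5, 9, 10, 12, 14, 17, 20, 24, 27, 34}, so |A + A| = 20. Thus K = 20/6 = 10/3. For comparison, the minimum possible |A + A| over all 6-element sets is 2·6 − 1 = 11 (so min K = 11/6), attained only by arithmetic progressions.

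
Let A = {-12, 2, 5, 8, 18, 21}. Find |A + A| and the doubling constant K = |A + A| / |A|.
K = |A + A| / |A| = 18/6 = 3

Enumerate A + A = {a + b : a, b ∈ A}. With |A| = 6, there are |A|^2 = 36 ordered sum pairs; collecting distinct values, A + A = {-24, -10, -7, -4, 4, 6, 7, 9, 10, 13, 16, 20, 23, 26, 29, 36, 39, 42}, so |A + A| = 18. Thus K = 18/6 = 3. For comparison, the minimum possible |A + A| over all 6-element sets is 2·6 − 1 = 11 (so min K = 11/6), attained only by arithmetic progressions.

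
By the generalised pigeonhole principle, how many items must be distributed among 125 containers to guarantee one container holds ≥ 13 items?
n = (13 − 1)·125 + 1 = 1501

By the generalised pigeonhole principle, to guarantee some box contains ≥ r objects we need more than (r − 1) · k objects total. Threshold: n = (r − 1) · k + 1. With r = 13 and k = 125: n = 12 · 125 + 1 = 1500 + 1 = 1501. For n = 1500 = 12 · 125, we can put exactly 12 objects in every box, avoiding 13 in any single one — so 1501 is tight.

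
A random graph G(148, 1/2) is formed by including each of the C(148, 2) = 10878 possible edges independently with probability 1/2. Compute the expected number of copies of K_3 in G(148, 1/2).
E[# K_3] = C(148, 3) · (1/2)^C(3, 2) = 529396 / 2^3 = 132349/2 = 66174.5

For each 3-subset S of vertices (there are C(148, 3) = 529396 such S), let X_S = 1 if S induces a K_3 (all C(3, 2) = 3 edges present). Then P(X_S = 1) = (1/2)^3 = 1/8. By linearity of expectation, E[# K_3] = C(148, 3) · (1/2)^3 = 529396 / 8 = 132349/2 = 66174.5.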